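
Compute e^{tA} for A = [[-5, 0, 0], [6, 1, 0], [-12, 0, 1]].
A has Jordan form J = [[-5, 0, 0], [0, 1, 0], [0, 0, 1]] with A = PJP^{-1}, so e^{tA} = P e^{tJ} P^{-1}.

For a Jordan block J_k(λ), e^{tJ_k(λ)} = e^{λt} · (I + tN + t^2 N^2/2! + ... + t^{k-1} N^{k-1}/(k-1)!) where N is the nilpotent superdiagonal part.

Assembling the blocks and conjugating back gives the entries of e^{tA} as shown above.

e^{tA} = [[e^{-5*t}, 0, 0], [e^{t} - e^{-5*t}, e^{t}, 0], [-2*e^{t} + 2*e^{-5*t}, 0, e^{t}]]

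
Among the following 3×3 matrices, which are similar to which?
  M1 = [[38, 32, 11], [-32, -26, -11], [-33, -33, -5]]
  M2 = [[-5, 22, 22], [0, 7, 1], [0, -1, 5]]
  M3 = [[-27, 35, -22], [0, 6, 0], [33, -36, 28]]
1 class: {M1, M2, M3}

Characteristic polynomials: χ_{M1} = (x - 6)^2(x + 5), χ_{M2} = (x - 6)^2(x + 5), χ_{M3} = (x - 6)^2(x + 5).

{M1, M2, M3}: invariant factors (x - 6)^2(x + 5).

Matrices are similar if and only if their invariant-factor lists agree; the partition into similarity classes is {M1, M2, M3}.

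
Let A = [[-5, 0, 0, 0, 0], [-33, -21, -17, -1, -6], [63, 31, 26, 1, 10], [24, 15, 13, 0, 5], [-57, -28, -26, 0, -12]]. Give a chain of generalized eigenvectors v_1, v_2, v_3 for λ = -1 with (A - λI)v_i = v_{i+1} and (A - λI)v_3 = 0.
v_1 = [[0, 1, -2, -1, 2]]^T, v_2 = [[0, 3, -4, -2, 2]]^T, v_3 = [[0, -2, 3, 1, -2]]^T

We seek v_1 ∈ ker((A + I)^3) \ ker((A + I)^2), then set v_{i+1} = (A + I) v_i.

One such chain is v_1 = [[0, 1, -2, -1, 2]]^T, v_2 = [[0, 3, -4, -2, 2]]^T, v_3 = [[0, -2, 3, 1, -2]]^T. Check: (A + I) v_3 = [[0, 0, 0, 0, 0]]^T = 0.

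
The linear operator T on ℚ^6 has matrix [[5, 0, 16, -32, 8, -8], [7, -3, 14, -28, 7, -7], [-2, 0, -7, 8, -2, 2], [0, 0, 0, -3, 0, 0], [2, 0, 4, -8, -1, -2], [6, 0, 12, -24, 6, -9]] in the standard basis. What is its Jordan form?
The characteristic polynomial is det(xI - A) = (x + 3)^6, so the eigenvalues are -3 (algebraic multiplicity 6).

For λ = -3: rank(A + 3I) = 1, rank((A + 3I)^2) = 0. The eigenspace has dimension 6 - 1 = 5, so there are 5 Jordan blocks; the rank sequence gives block sizes [2, 1, 1, 1, 1].

Assembling the blocks gives the Jordan form J above.

J = [[-3, 1, 0, 0, 0, 0], [0, -3, 0, 0, 0, 0], [0, 0, -3, 0, 0, 0], [0, 0, 0, -3, 0, 0], [0, 0, 0, 0, -3, 0], [0, 0, 0, 0, 0, -3]]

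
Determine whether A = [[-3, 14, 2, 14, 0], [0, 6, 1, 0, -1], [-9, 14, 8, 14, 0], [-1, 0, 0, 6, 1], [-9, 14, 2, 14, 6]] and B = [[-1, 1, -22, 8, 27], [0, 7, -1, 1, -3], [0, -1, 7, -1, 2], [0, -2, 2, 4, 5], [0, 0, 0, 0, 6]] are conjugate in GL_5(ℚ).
Two matrices over a field are similar if and only if they have the same invariant factors.

Both A and B have characteristic polynomial (x - 6)^4(x + 1) and minimal polynomial (x - 6)^2(x + 1). Computing further, both have invariant factors (x - 6)^2, (x - 6)^2(x + 1). Hence A and B are similar.

Yes.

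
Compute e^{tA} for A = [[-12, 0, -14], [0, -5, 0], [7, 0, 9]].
A has Jordan form J = [[-5, 0, 0], [0, -5, 0], [0, 0, 2]] with A = PJP^{-1}, so e^{tA} = P e^{tJ} P^{-1}.

For a Jordan block J_k(λ), e^{tJ_k(λ)} = e^{λt} · (I + tN + t^2 N^2/2! + ... + t^{k-1} N^{k-1}/(k-1)!) where N is the nilpotent superdiagonal part.

Assembling the blocks and conjugating back gives the entries of e^{tA} as shown above.

e^{tA} = [[(2 - e^{7*t})*e^{-5*t}, 0, 2*(1 - e^{7*t})*e^{-5*t}], [0, e^{-5*t}, 0], [(e^{7*t} - 1)*e^{-5*t}, 0, (2*e^{7*t} - 1)*e^{-5*t}]]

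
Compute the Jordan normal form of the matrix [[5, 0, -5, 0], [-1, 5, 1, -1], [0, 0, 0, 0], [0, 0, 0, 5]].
J = [[0, 0, 0, 0], [0, 5, 1, 0], [0, 0, 5, 0], [0, 0, 0, 5]]

The characteristic polynomial is det(xI - A) = x(x - 5)^3, so the eigenvalues are 0 (algebraic multiplicity 1), 5 (algebraic multiplicity 3).

For λ = 0: algebraic multiplicity 1 gives one 1×1 block.

For λ = 5: rank(A - 5I) = 2, rank((A - 5I)^2) = 1. The eigenspace has dimension 4 - 2 = 2, so there are 2 Jordan blocks; the rank sequence gives block sizes [2, 1].

Assembling the blocks gives the Jordan form J above.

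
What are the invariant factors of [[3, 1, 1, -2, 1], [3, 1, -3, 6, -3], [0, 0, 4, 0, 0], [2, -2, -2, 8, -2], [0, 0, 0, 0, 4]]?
x - 4, x - 4, x - 4, (x - 4)^2

The Jordan structure of A has elementary divisors (x - 4)^2, (x - 4), (x - 4), (x - 4). Arranging the block sizes at each eigenvalue in decreasing order and taking row products gives the invariant factors.

Invariant factors (smallest first, each dividing the next): x - 4, x - 4, x - 4, (x - 4)^2.

Check: the last factor (x - 4)^2 is the minimal polynomial, and the product (x - 4)^5 is the characteristic polynomial.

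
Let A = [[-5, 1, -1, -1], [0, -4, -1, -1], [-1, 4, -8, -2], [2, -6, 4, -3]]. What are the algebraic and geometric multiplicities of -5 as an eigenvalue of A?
The characteristic polynomial is (x + 5)^4, so the factor x + 5 appears with exponent 4: the algebraic multiplicity is 4.

rank(A + 5I) = 2, so the eigenspace has dimension 4 - 2 = 2: the geometric multiplicity is 2.

Since 2 < 4, A is not diagonalizable.

algebraic multiplicity 4, geometric multiplicity 2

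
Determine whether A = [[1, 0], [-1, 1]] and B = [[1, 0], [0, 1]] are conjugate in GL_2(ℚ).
No.

Both have characteristic polynomial (x - 1)^2, but the minimal polynomial of A is (x - 1)^2 while the minimal polynomial of B is x - 1. The minimal polynomial is a similarity invariant, so A and B are not similar.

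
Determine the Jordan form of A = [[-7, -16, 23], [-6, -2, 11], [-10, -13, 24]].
J = [[5, 1, 0], [0, 5, 1], [0, 0, 5]]

The characteristic polynomial is det(xI - A) = (x - 5)^3, so the eigenvalues are 5 (algebraic multiplicity 3).

For λ = 5: rank(A - 5I) = 2, rank((A - 5I)^2) = 1, rank((A - 5I)^3) = 0. The eigenspace has dimension 3 - 2 = 1, so there is 1 Jordan block; the rank sequence gives block sizes [3].

Assembling the blocks gives the Jordan form J above.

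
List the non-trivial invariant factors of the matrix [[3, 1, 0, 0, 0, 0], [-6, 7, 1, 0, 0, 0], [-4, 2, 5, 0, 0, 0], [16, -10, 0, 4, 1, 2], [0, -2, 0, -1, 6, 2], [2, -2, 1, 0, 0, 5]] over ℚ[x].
The Jordan structure of A has elementary divisors (x - 5)^3, (x - 5)^2, (x - 5). Arranging the block sizes at each eigenvalue in decreasing order and taking row products gives the invariant factors.

Invariant factors (smallest first, each dividing the next): x - 5, (x - 5)^2, (x - 5)^3.

Check: the last factor (x - 5)^3 is the minimal polynomial, and the product (x - 5)^6 is the characteristic polynomial.

x - 5, (x - 5)^2, (x - 5)^3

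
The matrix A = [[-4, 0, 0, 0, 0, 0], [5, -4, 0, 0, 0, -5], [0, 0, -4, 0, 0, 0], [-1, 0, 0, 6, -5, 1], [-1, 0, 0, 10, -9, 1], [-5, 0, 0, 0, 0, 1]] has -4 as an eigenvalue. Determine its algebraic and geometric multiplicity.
The characteristic polynomial is (x - 1)^2(x + 4)^4, so the factor x + 4 appears with exponent 4: the algebraic multiplicity is 4.

rank(A + 4I) = 2, so the eigenspace has dimension 6 - 2 = 4: the geometric multiplicity is 4.

algebraic multiplicity 4, geometric multiplicity 4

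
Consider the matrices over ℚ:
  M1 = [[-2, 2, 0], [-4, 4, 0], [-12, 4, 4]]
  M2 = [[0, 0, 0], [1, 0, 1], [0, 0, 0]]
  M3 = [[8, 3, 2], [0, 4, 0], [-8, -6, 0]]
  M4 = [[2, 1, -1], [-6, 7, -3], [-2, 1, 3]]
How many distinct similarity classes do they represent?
Characteristic polynomials: χ_{M1} = x(x - 4)(x - 2), χ_{M2} = x^3, χ_{M3} = (x - 4)^3, χ_{M4} = (x - 4)^3.

{M1}: invariant factors x(x - 4)(x - 2).

{M2}: invariant factors x, x^2.

{M3, M4}: invariant factors x - 4, (x - 4)^2.

Matrices are similar if and only if their invariant-factor lists agree; the partition into similarity classes is {M1}, {M2}, {M3, M4}.

3 classes: {M1}, {M2}, {M3, M4}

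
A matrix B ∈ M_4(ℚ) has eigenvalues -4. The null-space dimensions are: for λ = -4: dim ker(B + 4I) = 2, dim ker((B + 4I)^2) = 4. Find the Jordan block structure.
Jordan blocks: (-4, 2), (-4, 2)

λ = -4: successive nullity increments [2, 2] count blocks of size ≥ k; block sizes are [2, 2].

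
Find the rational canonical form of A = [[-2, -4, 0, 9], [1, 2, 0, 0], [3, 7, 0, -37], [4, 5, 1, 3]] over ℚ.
R = [[0, 0, 0, 9], [1, 0, 0, 0], [0, 1, 0, -1], [0, 0, 1, 3]]

The invariant factors of A (the non-unit diagonal entries of the Smith normal form of xI - A over ℚ[x]) are (x - 3)(x^3 + x + 3), each dividing the next. The characteristic polynomial is their product, (x - 3)(x^3 + x + 3).

The rational canonical form is the block-diagonal matrix of companion matrices C(f_i):
R = [[0, 0, 0, 9], [1, 0, 0, 0], [0, 1, 0, -1], [0, 0, 1, 3]].

Note the characteristic polynomial does not split into linear factors over ℚ, so A has no Jordan form over ℚ; the rational canonical form exists over any field.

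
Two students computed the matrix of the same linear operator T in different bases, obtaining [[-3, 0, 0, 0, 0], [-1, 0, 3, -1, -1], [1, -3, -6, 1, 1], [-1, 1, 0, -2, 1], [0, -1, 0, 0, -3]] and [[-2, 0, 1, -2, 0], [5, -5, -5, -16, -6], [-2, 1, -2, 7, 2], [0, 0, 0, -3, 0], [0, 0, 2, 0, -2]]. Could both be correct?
Yes.

Two matrices over a field are similar if and only if they have the same invariant factors.

Both A and B have characteristic polynomial (x + 2)(x + 3)^4 and minimal polynomial (x + 2)(x + 3)^3. Computing further, both have invariant factors x + 3, (x + 2)(x + 3)^3. Hence A and B are similar.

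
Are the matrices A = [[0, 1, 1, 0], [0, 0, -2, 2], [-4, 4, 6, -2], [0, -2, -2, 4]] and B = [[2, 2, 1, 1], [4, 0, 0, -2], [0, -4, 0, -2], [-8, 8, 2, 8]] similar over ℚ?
Yes.

Two matrices over a field are similar if and only if they have the same invariant factors.

Both A and B have characteristic polynomial (x - 4)(x - 2)^3 and minimal polynomial (x - 4)(x - 2)^2. Computing further, both have invariant factors x - 2, (x - 4)(x - 2)^2. Hence A and B are similar.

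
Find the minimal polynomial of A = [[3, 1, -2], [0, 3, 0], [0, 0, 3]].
The characteristic polynomial factors as (x - 3)^3. The minimal polynomial is ∏(x - λ)^{k_λ} where k_λ is the size of the largest Jordan block at λ.

For λ = 3: rank(A - 3I) = 1, and the largest Jordan block has size 2 (the smallest k with rank((A - 3I)^k) = rank((A - 3I)^(k+1))).

So m_A(x) = (x - 3)^2.

m_A(x) = (x - 3)^2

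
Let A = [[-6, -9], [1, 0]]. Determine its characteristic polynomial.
χ_A(x) = (x + 3)^2

xI - A = [[x + 6, 9], [-1, x]].

Expanding det(xI - A) along the first row:
det(xI - A) = + (x + 6)·det([[x]]) - (9)·det([[-1]]).

Evaluating gives χ_A(x) = x^2 + 6x + 9 = (x + 3)^2.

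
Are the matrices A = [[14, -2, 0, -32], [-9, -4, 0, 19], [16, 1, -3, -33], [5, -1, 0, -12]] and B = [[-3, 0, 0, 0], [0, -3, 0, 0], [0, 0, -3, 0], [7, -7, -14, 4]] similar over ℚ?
No.

Both have characteristic polynomial (x - 4)(x + 3)^3, but the minimal polynomial of A is (x - 4)(x + 3)^2 while the minimal polynomial of B is (x - 4)(x + 3). The minimal polynomial is a similarity invariant, so A and B are not similar.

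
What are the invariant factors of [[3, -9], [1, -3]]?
x^2

The Jordan structure of A has elementary divisors x^2. Arranging the block sizes at each eigenvalue in decreasing order and taking row products gives the invariant factors.

Invariant factors (smallest first, each dividing the next): x^2.

Check: the last factor x^2 is the minimal polynomial, and the product x^2 is the characteristic polynomial.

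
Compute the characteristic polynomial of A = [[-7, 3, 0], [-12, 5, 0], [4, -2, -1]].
χ_A(x) = (x + 1)^3

xI - A = [[x + 7, -3, 0], [12, x - 5, 0], [-4, 2, x + 1]].

Expanding det(xI - A) along the first row:
det(xI - A) = + (x + 7)·det([[x - 5, 0], [2, x + 1]]) - (-3)·det([[12, 0], [-4, x + 1]]) + (0)·det([[12, x - 5], [-4, 2]]).

Evaluating gives χ_A(x) = x^3 + 3x^2 + 3x + 1 = (x + 1)^3.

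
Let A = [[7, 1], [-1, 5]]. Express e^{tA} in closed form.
e^{tA} = [[(t + 1)*e^{6*t}, t*e^{6*t}], [-t*e^{6*t}, (1 - t)*e^{6*t}]]

A has Jordan form J = [[6, 1], [0, 6]] with A = PJP^{-1}, so e^{tA} = P e^{tJ} P^{-1}.

For a Jordan block J_k(λ), e^{tJ_k(λ)} = e^{λt} · (I + tN + t^2 N^2/2! + ... + t^{k-1} N^{k-1}/(k-1)!) where N is the nilpotent superdiagonal part.

Assembling the blocks and conjugating back gives the entries of e^{tA} as shown above.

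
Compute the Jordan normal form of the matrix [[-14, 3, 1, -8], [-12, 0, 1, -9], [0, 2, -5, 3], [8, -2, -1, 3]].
J = [[-4, 1, 0, 0], [0, -4, 0, 0], [0, 0, -4, 1], [0, 0, 0, -4]]

The characteristic polynomial is det(xI - A) = (x + 4)^4, so the eigenvalues are -4 (algebraic multiplicity 4).

For λ = -4: rank(A + 4I) = 2, rank((A + 4I)^2) = 0. The eigenspace has dimension 4 - 2 = 2, so there are 2 Jordan blocks; the rank sequence gives block sizes [2, 2].

Assembling the blocks gives the Jordan form J above.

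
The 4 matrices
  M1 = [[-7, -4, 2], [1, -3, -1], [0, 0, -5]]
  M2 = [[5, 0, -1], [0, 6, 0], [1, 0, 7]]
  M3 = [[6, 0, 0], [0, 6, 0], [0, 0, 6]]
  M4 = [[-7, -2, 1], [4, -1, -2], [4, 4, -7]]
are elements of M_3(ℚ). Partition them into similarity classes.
3 classes: {M1, M4}, {M2}, {M3}

Characteristic polynomials: χ_{M1} = (x + 5)^3, χ_{M2} = (x - 6)^3, χ_{M3} = (x - 6)^3, χ_{M4} = (x + 5)^3.

{M1, M4}: invariant factors x + 5, (x + 5)^2.

{M2}: invariant factors x - 6, (x - 6)^2.

{M3}: invariant factors x - 6, x - 6, x - 6.

Matrices are similar if and only if their invariant-factor lists agree; the partition into similarity classes is {M1, M4}, {M2}, {M3}.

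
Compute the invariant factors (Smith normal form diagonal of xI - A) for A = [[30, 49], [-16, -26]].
(x - 2)^2

The Jordan structure of A has elementary divisors (x - 2)^2. Arranging the block sizes at each eigenvalue in decreasing order and taking row products gives the invariant factors.

Invariant factors (smallest first, each dividing the next): (x - 2)^2.

Check: the last factor (x - 2)^2 is the minimal polynomial, and the product (x - 2)^2 is the characteristic polynomial.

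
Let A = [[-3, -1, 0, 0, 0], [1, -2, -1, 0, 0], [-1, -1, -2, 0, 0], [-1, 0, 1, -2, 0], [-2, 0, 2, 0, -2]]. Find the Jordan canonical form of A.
The characteristic polynomial is det(xI - A) = (x + 2)^4(x + 3), so the eigenvalues are -3 (algebraic multiplicity 1), -2 (algebraic multiplicity 4).

For λ = -3: algebraic multiplicity 1 gives one 1×1 block.

For λ = -2: rank(A + 2I) = 2, rank((A + 2I)^2) = 1. The eigenspace has dimension 5 - 2 = 3, so there are 3 Jordan blocks; the rank sequence gives block sizes [2, 1, 1].

Assembling the blocks gives the Jordan form J above.

J = [[-3, 0, 0, 0, 0], [0, -2, 1, 0, 0], [0, 0, -2, 0, 0], [0, 0, 0, -2, 0], [0, 0, 0, 0, -2]]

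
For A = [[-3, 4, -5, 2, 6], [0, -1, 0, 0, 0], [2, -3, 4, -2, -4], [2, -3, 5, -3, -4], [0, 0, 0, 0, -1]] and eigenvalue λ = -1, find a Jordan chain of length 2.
We seek v_1 ∈ ker((A + I)^2) \ ker(A + I), then set v_{i+1} = (A + I) v_i.

One such chain is v_1 = [[-3, 1, 1, -1, 0]]^T, v_2 = [[3, 0, -2, -2, 0]]^T. Check: (A + I) v_2 = [[0, 0, 0, 0, 0]]^T = 0.

v_1 = [[-3, 1, 1, -1, 0]]^T, v_2 = [[3, 0, -2, -2, 0]]^T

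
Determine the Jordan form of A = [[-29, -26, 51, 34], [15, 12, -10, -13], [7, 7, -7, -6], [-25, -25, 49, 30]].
The characteristic polynomial is det(xI - A) = (x - 6)^2(x + 3)^2, so the eigenvalues are -3 (algebraic multiplicity 2), 6 (algebraic multiplicity 2).

For λ = -3: rank(A + 3I) = 3, rank((A + 3I)^2) = 2. The eigenspace has dimension 4 - 3 = 1, so there is 1 Jordan block; the rank sequence gives block sizes [2].

For λ = 6: rank(A - 6I) = 3, rank((A - 6I)^2) = 2. The eigenspace has dimension 4 - 3 = 1, so there is 1 Jordan block; the rank sequence gives block sizes [2].

Assembling the blocks gives the Jordan form J above.

J = [[-3, 1, 0, 0], [0, -3, 0, 0], [0, 0, 6, 1], [0, 0, 0, 6]]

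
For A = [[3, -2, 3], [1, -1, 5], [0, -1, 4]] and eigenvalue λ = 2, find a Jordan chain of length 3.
v_1 = [[2, 8, 5]]^T, v_2 = [[1, 3, 2]]^T, v_3 = [[1, 2, 1]]^T

We seek v_1 ∈ ker((A - 2I)^3) \ ker((A - 2I)^2), then set v_{i+1} = (A - 2I) v_i.

One such chain is v_1 = [[2, 8, 5]]^T, v_2 = [[1, 3, 2]]^T, v_3 = [[1, 2, 1]]^T. Check: (A - 2I) v_3 = [[0, 0, 0]]^T = 0.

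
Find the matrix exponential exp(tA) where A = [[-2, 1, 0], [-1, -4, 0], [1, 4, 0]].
e^{tA} = [[(t + 1)*e^{-3*t}, t*e^{-3*t}, 0], [-t*e^{-3*t}, (1 - t)*e^{-3*t}, 0], [t*e^{-3*t}, (t + e^{3*t} - 1)*e^{-3*t}, 1]]

A has Jordan form J = [[-3, 1, 0], [0, -3, 0], [0, 0, 0]] with A = PJP^{-1}, so e^{tA} = P e^{tJ} P^{-1}.

For a Jordan block J_k(λ), e^{tJ_k(λ)} = e^{λt} · (I + tN + t^2 N^2/2! + ... + t^{k-1} N^{k-1}/(k-1)!) where N is the nilpotent superdiagonal part.

Assembling the blocks and conjugating back gives the entries of e^{tA} as shown above.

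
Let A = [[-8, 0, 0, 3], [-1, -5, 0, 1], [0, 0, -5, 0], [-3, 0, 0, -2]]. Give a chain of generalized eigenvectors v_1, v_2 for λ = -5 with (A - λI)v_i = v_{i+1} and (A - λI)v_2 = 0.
We seek v_1 ∈ ker((A + 5I)^2) \ ker(A + 5I), then set v_{i+1} = (A + 5I) v_i.

One such chain is v_1 = [[2, 1, 0, 3]]^T, v_2 = [[3, 1, 0, 3]]^T. Check: (A + 5I) v_2 = [[0, 0, 0, 0]]^T = 0.

v_1 = [[2, 1, 0, 3]]^T, v_2 = [[3, 1, 0, 3]]^T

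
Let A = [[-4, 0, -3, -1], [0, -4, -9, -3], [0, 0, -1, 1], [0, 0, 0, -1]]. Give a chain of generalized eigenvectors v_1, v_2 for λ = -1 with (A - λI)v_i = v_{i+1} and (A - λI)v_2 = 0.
We seek v_1 ∈ ker((A + I)^2) \ ker(A + I), then set v_{i+1} = (A + I) v_i.

One such chain is v_1 = [[0, 0, 0, 1]]^T, v_2 = [[-1, -3, 1, 0]]^T. Check: (A + I) v_2 = [[0, 0, 0, 0]]^T = 0.

v_1 = [[0, 0, 0, 1]]^T, v_2 = [[-1, -3, 1, 0]]^T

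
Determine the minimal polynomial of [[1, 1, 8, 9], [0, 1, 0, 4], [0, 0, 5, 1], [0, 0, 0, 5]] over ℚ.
The characteristic polynomial factors as (x - 5)^2(x - 1)^2. The minimal polynomial is ∏(x - λ)^{k_λ} where k_λ is the size of the largest Jordan block at λ.

For λ = 1: rank(A - I) = 3, and the largest Jordan block has size 2 (the smallest k with rank((A - I)^k) = rank((A - I)^(k+1))).
For λ = 5: rank(A - 5I) = 3, and the largest Jordan block has size 2 (the smallest k with rank((A - 5I)^k) = rank((A - 5I)^(k+1))).

So m_A(x) = (x - 5)^2(x - 1)^2.

m_A(x) = (x - 5)^2(x - 1)^2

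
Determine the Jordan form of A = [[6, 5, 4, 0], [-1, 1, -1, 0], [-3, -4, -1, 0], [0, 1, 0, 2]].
The characteristic polynomial is det(xI - A) = (x - 2)^4, so the eigenvalues are 2 (algebraic multiplicity 4).

For λ = 2: rank(A - 2I) = 2, rank((A - 2I)^2) = 1, rank((A - 2I)^3) = 0. The eigenspace has dimension 4 - 2 = 2, so there are 2 Jordan blocks; the rank sequence gives block sizes [3, 1].

Assembling the blocks gives the Jordan form J above.

J = [[2, 1, 0, 0], [0, 2, 1, 0], [0, 0, 2, 0], [0, 0, 0, 2]]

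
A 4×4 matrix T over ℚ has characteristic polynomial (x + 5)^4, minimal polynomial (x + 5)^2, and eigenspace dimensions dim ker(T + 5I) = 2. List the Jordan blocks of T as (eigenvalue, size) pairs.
λ = -5: algebraic multiplicity 4 (exponent in χ_T), largest block size 2 (exponent in m_T), 2 blocks (geometric multiplicity). These force block sizes [2, 2].

Jordan blocks: (-5, 2), (-5, 2)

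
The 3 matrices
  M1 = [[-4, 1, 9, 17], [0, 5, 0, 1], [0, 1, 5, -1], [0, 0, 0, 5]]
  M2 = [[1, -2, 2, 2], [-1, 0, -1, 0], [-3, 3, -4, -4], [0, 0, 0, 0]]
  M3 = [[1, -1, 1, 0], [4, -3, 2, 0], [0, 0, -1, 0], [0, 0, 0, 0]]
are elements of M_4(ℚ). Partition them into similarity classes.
Characteristic polynomials: χ_{M1} = (x - 5)^3(x + 4), χ_{M2} = x(x + 1)^3, χ_{M3} = x(x + 1)^3.

{M1}: invariant factors (x - 5)^3(x + 4).

{M2, M3}: invariant factors x + 1, x(x + 1)^2.

Matrices are similar if and only if their invariant-factor lists agree; the partition into similarity classes is {M1}, {M2, M3}.

2 classes: {M1}, {M2, M3}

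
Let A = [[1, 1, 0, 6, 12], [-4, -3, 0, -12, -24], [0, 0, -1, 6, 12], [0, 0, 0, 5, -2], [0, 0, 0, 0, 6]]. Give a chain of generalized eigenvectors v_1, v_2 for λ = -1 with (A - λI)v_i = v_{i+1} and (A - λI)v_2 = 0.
We seek v_1 ∈ ker((A + I)^2) \ ker(A + I), then set v_{i+1} = (A + I) v_i.

One such chain is v_1 = [[0, 1, 0, 0, 0]]^T, v_2 = [[1, -2, 0, 0, 0]]^T. Check: (A + I) v_2 = [[0, 0, 0, 0, 0]]^T = 0.

v_1 = [[0, 1, 0, 0, 0]]^T, v_2 = [[1, -2, 0, 0, 0]]^T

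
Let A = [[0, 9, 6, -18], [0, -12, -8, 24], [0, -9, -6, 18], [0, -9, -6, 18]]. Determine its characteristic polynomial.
χ_A(x) = x^4

xI - A = [[x, -9, -6, 18], [0, x + 12, 8, -24], [0, 9, x + 6, -18], [0, 9, 6, x - 18]].

Expanding det(xI - A) along the first row:
det(xI - A) = + (x)·det([[x + 12, 8, -24], [9, x + 6, -18], [9, 6, x - 18]]) - (-9)·det([[0, 8, -24], [0, x + 6, -18], [0, 6, x - 18]]) + (-6)·det([[0, x + 12, -24], [0, 9, -18], [0, 9, x - 18]]) - (18)·det([[0, x + 12, 8], [0, 9, x + 6], [0, 9, 6]]).

Evaluating gives χ_A(x) = x^4.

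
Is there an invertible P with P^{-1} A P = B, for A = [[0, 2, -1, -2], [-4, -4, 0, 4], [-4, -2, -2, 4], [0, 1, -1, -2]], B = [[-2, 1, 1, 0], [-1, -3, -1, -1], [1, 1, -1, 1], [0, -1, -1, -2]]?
Yes.

Two matrices over a field are similar if and only if they have the same invariant factors.

Both A and B have characteristic polynomial (x + 2)^4 and minimal polynomial (x + 2)^2. Computing further, both have invariant factors (x + 2)^2, (x + 2)^2. Hence A and B are similar.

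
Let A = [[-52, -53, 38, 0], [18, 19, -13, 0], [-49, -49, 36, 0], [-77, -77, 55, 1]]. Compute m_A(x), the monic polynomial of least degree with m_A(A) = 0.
The characteristic polynomial factors as (x - 1)^4. The minimal polynomial is ∏(x - λ)^{k_λ} where k_λ is the size of the largest Jordan block at λ.

For λ = 1: rank(A - I) = 2, and the largest Jordan block has size 3 (the smallest k with rank((A - I)^k) = rank((A - I)^(k+1))).

So m_A(x) = (x - 1)^3.

m_A(x) = (x - 1)^3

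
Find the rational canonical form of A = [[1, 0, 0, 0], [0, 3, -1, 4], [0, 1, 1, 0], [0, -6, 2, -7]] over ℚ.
The invariant factors of A (the non-unit diagonal entries of the Smith normal form of xI - A over ℚ[x]) are x - 1, (x - 1)(x + 2)^2, each dividing the next. The characteristic polynomial is their product, (x - 1)^2(x + 2)^2.

The rational canonical form is the block-diagonal matrix of companion matrices C(f_i):
R = [[1, 0, 0, 0], [0, 0, 0, 4], [0, 1, 0, 0], [0, 0, 1, -3]].

R = [[1, 0, 0, 0], [0, 0, 0, 4], [0, 1, 0, 0], [0, 0, 1, -3]]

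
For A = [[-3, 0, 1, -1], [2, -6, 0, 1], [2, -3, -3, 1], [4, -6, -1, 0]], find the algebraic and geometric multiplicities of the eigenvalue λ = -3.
algebraic multiplicity 4, geometric multiplicity 2

The characteristic polynomial is (x + 3)^4, so the factor x + 3 appears with exponent 4: the algebraic multiplicity is 4.

rank(A + 3I) = 2, so the eigenspace has dimension 4 - 2 = 2: the geometric multiplicity is 2.

Since 2 < 4, A is not diagonalizable.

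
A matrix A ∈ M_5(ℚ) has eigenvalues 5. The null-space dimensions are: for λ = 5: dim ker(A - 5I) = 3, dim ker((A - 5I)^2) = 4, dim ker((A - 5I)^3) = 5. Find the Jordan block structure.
λ = 5: successive nullity increments [3, 1, 1] count blocks of size ≥ k; block sizes are [3, 1, 1].

Jordan blocks: (5, 3), (5, 1), (5, 1)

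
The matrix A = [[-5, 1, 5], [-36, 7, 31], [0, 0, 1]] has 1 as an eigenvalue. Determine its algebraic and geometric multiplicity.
The characteristic polynomial is (x - 1)^3, so the factor x - 1 appears with exponent 3: the algebraic multiplicity is 3.

rank(A - I) = 2, so the eigenspace has dimension 3 - 2 = 1: the geometric multiplicity is 1.

Since 1 < 3, A is not diagonalizable.

algebraic multiplicity 3, geometric multiplicity 1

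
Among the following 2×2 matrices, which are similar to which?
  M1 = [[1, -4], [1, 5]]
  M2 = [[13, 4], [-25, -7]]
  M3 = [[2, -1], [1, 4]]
Characteristic polynomials: χ_{M1} = (x - 3)^2, χ_{M2} = (x - 3)^2, χ_{M3} = (x - 3)^2.

{M1, M2, M3}: invariant factors (x - 3)^2.

Matrices are similar if and only if their invariant-factor lists agree; the partition into similarity classes is {M1, M2, M3}.

1 class: {M1, M2, M3}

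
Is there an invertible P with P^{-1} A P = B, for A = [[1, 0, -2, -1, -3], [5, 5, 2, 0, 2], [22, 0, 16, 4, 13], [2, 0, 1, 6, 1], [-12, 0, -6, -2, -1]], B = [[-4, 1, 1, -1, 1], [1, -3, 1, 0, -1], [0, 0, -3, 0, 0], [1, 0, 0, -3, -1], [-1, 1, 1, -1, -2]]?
trace(A) = 27 but trace(B) = -15. The trace is a similarity invariant, so A and B are not similar.

No.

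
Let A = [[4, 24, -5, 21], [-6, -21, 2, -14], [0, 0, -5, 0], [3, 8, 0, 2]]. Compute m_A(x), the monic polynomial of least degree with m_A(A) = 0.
m_A(x) = (x + 5)^3

The characteristic polynomial factors as (x + 5)^4. The minimal polynomial is ∏(x - λ)^{k_λ} where k_λ is the size of the largest Jordan block at λ.

For λ = -5: rank(A + 5I) = 2, and the largest Jordan block has size 3 (the smallest k with rank((A + 5I)^k) = rank((A + 5I)^(k+1))).

So m_A(x) = (x + 5)^3.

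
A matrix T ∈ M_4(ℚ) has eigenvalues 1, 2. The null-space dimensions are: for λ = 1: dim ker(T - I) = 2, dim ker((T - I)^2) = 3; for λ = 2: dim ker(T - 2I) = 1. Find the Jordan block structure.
λ = 1: successive nullity increments [2, 1] count blocks of size ≥ k; block sizes are [2, 1].
λ = 2: successive nullity increments [1] count blocks of size ≥ k; block sizes are [1].

Jordan blocks: (1, 2), (1, 1), (2, 1)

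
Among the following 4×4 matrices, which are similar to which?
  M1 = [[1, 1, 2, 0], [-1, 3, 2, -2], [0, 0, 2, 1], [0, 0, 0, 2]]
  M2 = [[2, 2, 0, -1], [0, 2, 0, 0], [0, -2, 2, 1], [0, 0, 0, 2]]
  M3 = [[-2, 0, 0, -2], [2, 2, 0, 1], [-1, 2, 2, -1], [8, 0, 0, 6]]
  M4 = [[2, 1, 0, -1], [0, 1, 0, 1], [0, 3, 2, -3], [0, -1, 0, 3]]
Characteristic polynomials: χ_{M1} = (x - 2)^4, χ_{M2} = (x - 2)^4, χ_{M3} = (x - 2)^4, χ_{M4} = (x - 2)^4.

{M1, M3}: invariant factors (x - 2)^2, (x - 2)^2.

{M2, M4}: invariant factors x - 2, x - 2, (x - 2)^2.

Matrices are similar if and only if their invariant-factor lists agree; the partition into similarity classes is {M1, M3}, {M2, M4}.

2 classes: {M1, M3}, {M2, M4}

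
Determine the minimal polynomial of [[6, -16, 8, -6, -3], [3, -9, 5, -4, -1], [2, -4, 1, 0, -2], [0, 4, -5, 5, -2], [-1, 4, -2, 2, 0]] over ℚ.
The characteristic polynomial factors as (x - 1)^4(x + 1). The minimal polynomial is ∏(x - λ)^{k_λ} where k_λ is the size of the largest Jordan block at λ.

For λ = -1: rank(A + I) = 4, and the largest Jordan block has size 1 (the smallest k with rank((A + I)^k) = rank((A + I)^(k+1))).
For λ = 1: rank(A - I) = 3, and the largest Jordan block has size 2 (the smallest k with rank((A - I)^k) = rank((A - I)^(k+1))).

So m_A(x) = (x - 1)^2(x + 1).

m_A(x) = (x - 1)^2(x + 1)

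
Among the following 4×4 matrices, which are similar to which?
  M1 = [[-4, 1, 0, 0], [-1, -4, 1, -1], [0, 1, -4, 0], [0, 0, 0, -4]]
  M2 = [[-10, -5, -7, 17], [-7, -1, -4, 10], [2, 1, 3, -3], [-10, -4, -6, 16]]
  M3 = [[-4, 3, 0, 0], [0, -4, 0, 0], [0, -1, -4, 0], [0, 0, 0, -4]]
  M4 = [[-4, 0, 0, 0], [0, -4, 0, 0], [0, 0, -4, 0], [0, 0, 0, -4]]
Characteristic polynomials: χ_{M1} = (x + 4)^4, χ_{M2} = (x - 2)^4, χ_{M3} = (x + 4)^4, χ_{M4} = (x + 4)^4.

{M1}: invariant factors x + 4, (x + 4)^3.

{M2}: invariant factors x - 2, (x - 2)^3.

{M3}: invariant factors x + 4, x + 4, (x + 4)^2.

{M4}: invariant factors x + 4, x + 4, x + 4, x + 4.

Matrices are similar if and only if their invariant-factor lists agree; the partition into similarity classes is {M1}, {M2}, {M3}, {M4}.

4 classes: {M1}, {M2}, {M3}, {M4}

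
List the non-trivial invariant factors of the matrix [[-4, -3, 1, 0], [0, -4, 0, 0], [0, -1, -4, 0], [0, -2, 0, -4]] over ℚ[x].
x + 4, (x + 4)^3

The Jordan structure of A has elementary divisors (x + 4)^3, (x + 4). Arranging the block sizes at each eigenvalue in decreasing order and taking row products gives the invariant factors.

Invariant factors (smallest first, each dividing the next): x + 4, (x + 4)^3.

Check: the last factor (x + 4)^3 is the minimal polynomial, and the product (x + 4)^4 is the characteristic polynomial.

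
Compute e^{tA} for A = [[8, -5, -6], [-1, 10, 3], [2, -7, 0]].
A has Jordan form J = [[6, 1, 0], [0, 6, 1], [0, 0, 6]] with A = PJP^{-1}, so e^{tA} = P e^{tJ} P^{-1}.

For a Jordan block J_k(λ), e^{tJ_k(λ)} = e^{λt} · (I + tN + t^2 N^2/2! + ... + t^{k-1} N^{k-1}/(k-1)!) where N is the nilpotent superdiagonal part.

Assembling the blocks and conjugating back gives the entries of e^{tA} as shown above.

e^{tA} = [[(-3*t^2 + 4*t + 2)*e^{6*t}/2, t*(6*t - 5)*e^{6*t}, 3*t*(3*t - 4)*e^{6*t}/2], [-t*e^{6*t}, (4*t + 1)*e^{6*t}, 3*t*e^{6*t}], [t*(4 - t)*e^{6*t}/2, t*(2*t - 7)*e^{6*t}, (3*t^2 - 12*t + 2)*e^{6*t}/2]]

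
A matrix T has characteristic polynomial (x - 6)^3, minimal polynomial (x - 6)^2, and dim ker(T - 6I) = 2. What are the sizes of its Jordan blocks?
λ = 6: algebraic multiplicity 3 (exponent in χ_T), largest block size 2 (exponent in m_T), 2 blocks (geometric multiplicity). These force block sizes [2, 1].

Jordan blocks: (6, 2), (6, 1)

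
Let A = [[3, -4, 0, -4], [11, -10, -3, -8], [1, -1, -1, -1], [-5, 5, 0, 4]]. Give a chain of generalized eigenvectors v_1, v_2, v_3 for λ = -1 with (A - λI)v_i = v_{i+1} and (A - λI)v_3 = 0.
v_1 = [[4, 8, 1, -4]]^T, v_2 = [[0, 1, 0, 0]]^T, v_3 = [[-4, -9, -1, 5]]^T

We seek v_1 ∈ ker((A + I)^3) \ ker((A + I)^2), then set v_{i+1} = (A + I) v_i.

One such chain is v_1 = [[4, 8, 1, -4]]^T, v_2 = [[0, 1, 0, 0]]^T, v_3 = [[-4, -9, -1, 5]]^T. Check: (A + I) v_3 = [[0, 0, 0, 0]]^T = 0.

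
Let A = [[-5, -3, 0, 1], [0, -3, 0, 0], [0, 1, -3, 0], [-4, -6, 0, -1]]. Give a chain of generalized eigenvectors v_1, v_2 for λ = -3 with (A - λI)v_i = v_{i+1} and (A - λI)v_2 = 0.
We seek v_1 ∈ ker((A + 3I)^2) \ ker(A + 3I), then set v_{i+1} = (A + 3I) v_i.

One such chain is v_1 = [[-1, 0, 0, -1]]^T, v_2 = [[1, 0, 0, 2]]^T. Check: (A + 3I) v_2 = [[0, 0, 0, 0]]^T = 0.

v_1 = [[-1, 0, 0, -1]]^T, v_2 = [[1, 0, 0, 2]]^T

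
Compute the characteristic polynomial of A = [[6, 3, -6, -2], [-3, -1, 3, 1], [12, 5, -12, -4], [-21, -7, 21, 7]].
xI - A = [[x - 6, -3, 6, 2], [3, x + 1, -3, -1], [-12, -5, x + 12, 4], [21, 7, -21, x - 7]].

Expanding det(xI - A) along the first row:
det(xI - A) = + (x - 6)·det([[x + 1, -3, -1], [-5, x + 12, 4], [7, -21, x - 7]]) - (-3)·det([[3, -3, -1], [-12, x + 12, 4], [21, -21, x - 7]]) + (6)·det([[3, x + 1, -1], [-12, -5, 4], [21, 7, x - 7]]) - (2)·det([[3, x + 1, -3], [-12, -5, x + 12], [21, 7, -21]]).

Evaluating gives χ_A(x) = x^4.

χ_A(x) = x^4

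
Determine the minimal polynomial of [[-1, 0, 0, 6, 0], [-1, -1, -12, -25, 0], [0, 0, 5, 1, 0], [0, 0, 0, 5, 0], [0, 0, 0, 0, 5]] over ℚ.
The characteristic polynomial factors as (x - 5)^3(x + 1)^2. The minimal polynomial is ∏(x - λ)^{k_λ} where k_λ is the size of the largest Jordan block at λ.

For λ = -1: rank(A + I) = 4, and the largest Jordan block has size 2 (the smallest k with rank((A + I)^k) = rank((A + I)^(k+1))).
For λ = 5: rank(A - 5I) = 3, and the largest Jordan block has size 2 (the smallest k with rank((A - 5I)^k) = rank((A - 5I)^(k+1))).

So m_A(x) = (x - 5)^2(x + 1)^2.

m_A(x) = (x - 5)^2(x + 1)^2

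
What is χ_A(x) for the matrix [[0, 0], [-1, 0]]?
χ_A(x) = x^2

xI - A = [[x, 0], [1, x]].

Expanding det(xI - A) along the first row:
det(xI - A) = + (x)·det([[x]]) - (0)·det([[1]]).

Evaluating gives χ_A(x) = x^2.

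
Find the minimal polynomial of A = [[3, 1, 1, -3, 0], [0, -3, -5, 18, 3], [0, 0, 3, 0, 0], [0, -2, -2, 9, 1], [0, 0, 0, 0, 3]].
m_A(x) = (x - 3)^3

The characteristic polynomial factors as (x - 3)^5. The minimal polynomial is ∏(x - λ)^{k_λ} where k_λ is the size of the largest Jordan block at λ.

For λ = 3: rank(A - 3I) = 3, and the largest Jordan block has size 3 (the smallest k with rank((A - 3I)^k) = rank((A - 3I)^(k+1))).

So m_A(x) = (x - 3)^3.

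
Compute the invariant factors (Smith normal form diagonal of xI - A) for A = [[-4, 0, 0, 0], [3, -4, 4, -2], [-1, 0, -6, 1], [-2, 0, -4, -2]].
The Jordan structure of A has elementary divisors (x + 4)^2, (x + 4)^2. Arranging the block sizes at each eigenvalue in decreasing order and taking row products gives the invariant factors.

Invariant factors (smallest first, each dividing the next): (x + 4)^2, (x + 4)^2.

Check: the last factor (x + 4)^2 is the minimal polynomial, and the product (x + 4)^4 is the characteristic polynomial.

(x + 4)^2, (x + 4)^2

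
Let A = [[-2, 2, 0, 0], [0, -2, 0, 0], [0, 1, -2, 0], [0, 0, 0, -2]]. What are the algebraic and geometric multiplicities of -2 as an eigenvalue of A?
algebraic multiplicity 4, geometric multiplicity 3

The characteristic polynomial is (x + 2)^4, so the factor x + 2 appears with exponent 4: the algebraic multiplicity is 4.

rank(A + 2I) = 1, so the eigenspace has dimension 4 - 1 = 3: the geometric multiplicity is 3.

Since 3 < 4, A is not diagonalizable.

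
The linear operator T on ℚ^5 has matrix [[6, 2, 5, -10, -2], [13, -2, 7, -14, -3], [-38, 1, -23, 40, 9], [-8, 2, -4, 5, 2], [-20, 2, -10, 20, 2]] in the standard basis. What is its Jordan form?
J = [[-3, 1, 0, 0, 0], [0, -3, 1, 0, 0], [0, 0, -3, 0, 0], [0, 0, 0, -3, 0], [0, 0, 0, 0, 0]]

The characteristic polynomial is det(xI - A) = x(x + 3)^4, so the eigenvalues are -3 (algebraic multiplicity 4), 0 (algebraic multiplicity 1).

For λ = -3: rank(A + 3I) = 3, rank((A + 3I)^2) = 2, rank((A + 3I)^3) = 1. The eigenspace has dimension 5 - 3 = 2, so there are 2 Jordan blocks; the rank sequence gives block sizes [3, 1].

For λ = 0: algebraic multiplicity 1 gives one 1×1 block.

Assembling the blocks gives the Jordan form J above.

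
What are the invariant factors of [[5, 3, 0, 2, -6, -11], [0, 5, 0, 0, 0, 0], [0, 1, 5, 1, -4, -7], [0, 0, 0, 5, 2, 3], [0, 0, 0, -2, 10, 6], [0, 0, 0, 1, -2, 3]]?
The Jordan structure of A has elementary divisors (x - 5)^2, (x - 5), (x - 6)^2, (x - 6). Arranging the block sizes at each eigenvalue in decreasing order and taking row products gives the invariant factors.

Invariant factors (smallest first, each dividing the next): (x - 6)(x - 5), (x - 6)^2(x - 5)^2.

Check: the last factor (x - 6)^2(x - 5)^2 is the minimal polynomial, and the product (x - 6)^3(x - 5)^3 is the characteristic polynomial.

(x - 6)(x - 5), (x - 6)^2(x - 5)^2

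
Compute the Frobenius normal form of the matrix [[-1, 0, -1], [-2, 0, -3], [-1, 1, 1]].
The invariant factors of A (the non-unit diagonal entries of the Smith normal form of xI - A over ℚ[x]) are x^3 + x + 1, each dividing the next. The characteristic polynomial is their product, x^3 + x + 1.

The rational canonical form is the block-diagonal matrix of companion matrices C(f_i):
R = [[0, 0, -1], [1, 0, -1], [0, 1, 0]].

Note the characteristic polynomial does not split into linear factors over ℚ, so A has no Jordan form over ℚ; the rational canonical form exists over any field.

R = [[0, 0, -1], [1, 0, -1], [0, 1, 0]]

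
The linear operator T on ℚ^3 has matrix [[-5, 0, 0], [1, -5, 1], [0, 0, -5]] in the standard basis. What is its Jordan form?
J = [[-5, 1, 0], [0, -5, 0], [0, 0, -5]]

The characteristic polynomial is det(xI - A) = (x + 5)^3, so the eigenvalues are -5 (algebraic multiplicity 3).

For λ = -5: rank(A + 5I) = 1, rank((A + 5I)^2) = 0. The eigenspace has dimension 3 - 1 = 2, so there are 2 Jordan blocks; the rank sequence gives block sizes [2, 1].

Assembling the blocks gives the Jordan form J above.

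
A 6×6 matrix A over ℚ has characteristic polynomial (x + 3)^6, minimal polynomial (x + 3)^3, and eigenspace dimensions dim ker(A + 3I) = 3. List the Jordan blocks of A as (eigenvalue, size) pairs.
Jordan blocks: (-3, 3), (-3, 2), (-3, 1)

λ = -3: algebraic multiplicity 6 (exponent in χ_A), largest block size 3 (exponent in m_A), 3 blocks (geometric multiplicity). These force block sizes [3, 2, 1].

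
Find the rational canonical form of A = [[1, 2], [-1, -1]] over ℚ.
The invariant factors of A (the non-unit diagonal entries of the Smith normal form of xI - A over ℚ[x]) are x^2 + 1, each dividing the next. The characteristic polynomial is their product, x^2 + 1.

The rational canonical form is the block-diagonal matrix of companion matrices C(f_i):
R = [[0, -1], [1, 0]].

Note the characteristic polynomial does not split into linear factors over ℚ, so A has no Jordan form over ℚ; the rational canonical form exists over any field.

R = [[0, -1], [1, 0]]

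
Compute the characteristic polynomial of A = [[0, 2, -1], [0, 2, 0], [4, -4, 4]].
xI - A = [[x, -2, 1], [0, x - 2, 0], [-4, 4, x - 4]].

Expanding det(xI - A) along the first row:
det(xI - A) = + (x)·det([[x - 2, 0], [4, x - 4]]) - (-2)·det([[0, 0], [-4, x - 4]]) + (1)·det([[0, x - 2], [-4, 4]]).

Evaluating gives χ_A(x) = x^3 - 6x^2 + 12x - 8 = (x - 2)^3.

χ_A(x) = (x - 2)^3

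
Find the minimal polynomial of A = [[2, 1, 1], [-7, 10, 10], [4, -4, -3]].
m_A(x) = (x - 3)^3

The characteristic polynomial factors as (x - 3)^3. The minimal polynomial is ∏(x - λ)^{k_λ} where k_λ is the size of the largest Jordan block at λ.

For λ = 3: rank(A - 3I) = 2, and the largest Jordan block has size 3 (the smallest k with rank((A - 3I)^k) = rank((A - 3I)^(k+1))).

So m_A(x) = (x - 3)^3.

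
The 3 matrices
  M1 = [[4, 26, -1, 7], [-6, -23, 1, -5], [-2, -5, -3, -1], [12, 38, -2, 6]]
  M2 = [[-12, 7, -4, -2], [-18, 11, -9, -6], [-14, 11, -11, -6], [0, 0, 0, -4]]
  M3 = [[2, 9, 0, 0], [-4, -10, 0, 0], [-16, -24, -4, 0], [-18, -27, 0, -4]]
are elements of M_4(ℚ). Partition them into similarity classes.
2 classes: {M1, M2}, {M3}

Characteristic polynomials: χ_{M1} = (x + 4)^4, χ_{M2} = (x + 4)^4, χ_{M3} = (x + 4)^4.

{M1, M2}: invariant factors x + 4, (x + 4)^3.

{M3}: invariant factors x + 4, x + 4, (x + 4)^2.

Matrices are similar if and only if their invariant-factor lists agree; the partition into similarity classes is {M1, M2}, {M3}.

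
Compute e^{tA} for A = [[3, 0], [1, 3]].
e^{tA} = [[e^{3*t}, 0], [t*e^{3*t}, e^{3*t}]]

A has Jordan form J = [[3, 1], [0, 3]] with A = PJP^{-1}, so e^{tA} = P e^{tJ} P^{-1}.

For a Jordan block J_k(λ), e^{tJ_k(λ)} = e^{λt} · (I + tN + t^2 N^2/2! + ... + t^{k-1} N^{k-1}/(k-1)!) where N is the nilpotent superdiagonal part.

Assembling the blocks and conjugating back gives the entries of e^{tA} as shown above.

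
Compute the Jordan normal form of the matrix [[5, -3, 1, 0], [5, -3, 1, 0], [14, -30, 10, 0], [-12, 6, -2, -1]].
The characteristic polynomial is det(xI - A) = x(x - 6)^2(x + 1), so the eigenvalues are -1 (algebraic multiplicity 1), 0 (algebraic multiplicity 1), 6 (algebraic multiplicity 2).

For λ = -1: algebraic multiplicity 1 gives one 1×1 block.

For λ = 0: algebraic multiplicity 1 gives one 1×1 block.

For λ = 6: rank(A - 6I) = 3, rank((A - 6I)^2) = 2. The eigenspace has dimension 4 - 3 = 1, so there is 1 Jordan block; the rank sequence gives block sizes [2].

Assembling the blocks gives the Jordan form J above.

J = [[-1, 0, 0, 0], [0, 0, 0, 0], [0, 0, 6, 1], [0, 0, 0, 6]]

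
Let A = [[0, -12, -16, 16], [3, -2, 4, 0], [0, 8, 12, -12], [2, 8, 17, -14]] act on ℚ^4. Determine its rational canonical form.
R = [[0, -4, 0, 0], [1, -2, 0, 0], [0, 0, 0, -4], [0, 0, 1, -2]]

The invariant factors of A (the non-unit diagonal entries of the Smith normal form of xI - A over ℚ[x]) are x^2 + 2x + 4, x^2 + 2x + 4, each dividing the next. The characteristic polynomial is their product, (x^2 + 2x + 4)^2.

The rational canonical form is the block-diagonal matrix of companion matrices C(f_i):
R = [[0, -4, 0, 0], [1, -2, 0, 0], [0, 0, 0, -4], [0, 0, 1, -2]].

Note the characteristic polynomial does not split into linear factors over ℚ, so A has no Jordan form over ℚ; the rational canonical form exists over any field.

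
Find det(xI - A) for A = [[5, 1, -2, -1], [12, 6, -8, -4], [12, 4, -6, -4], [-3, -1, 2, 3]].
xI - A = [[x - 5, -1, 2, 1], [-12, x - 6, 8, 4], [-12, -4, x + 6, 4], [3, 1, -2, x - 3]].

Expanding det(xI - A) along the first row:
det(xI - A) = + (x - 5)·det([[x - 6, 8, 4], [-4, x + 6, 4], [1, -2, x - 3]]) - (-1)·det([[-12, 8, 4], [-12, x + 6, 4], [3, -2, x - 3]]) + (2)·det([[-12, x - 6, 4], [-12, -4, 4], [3, 1, x - 3]]) - (1)·det([[-12, x - 6, 8], [-12, -4, x + 6], [3, 1, -2]]).

Evaluating gives χ_A(x) = x^4 - 8x^3 + 24x^2 - 32x + 16 = (x - 2)^4.

χ_A(x) = (x - 2)^4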